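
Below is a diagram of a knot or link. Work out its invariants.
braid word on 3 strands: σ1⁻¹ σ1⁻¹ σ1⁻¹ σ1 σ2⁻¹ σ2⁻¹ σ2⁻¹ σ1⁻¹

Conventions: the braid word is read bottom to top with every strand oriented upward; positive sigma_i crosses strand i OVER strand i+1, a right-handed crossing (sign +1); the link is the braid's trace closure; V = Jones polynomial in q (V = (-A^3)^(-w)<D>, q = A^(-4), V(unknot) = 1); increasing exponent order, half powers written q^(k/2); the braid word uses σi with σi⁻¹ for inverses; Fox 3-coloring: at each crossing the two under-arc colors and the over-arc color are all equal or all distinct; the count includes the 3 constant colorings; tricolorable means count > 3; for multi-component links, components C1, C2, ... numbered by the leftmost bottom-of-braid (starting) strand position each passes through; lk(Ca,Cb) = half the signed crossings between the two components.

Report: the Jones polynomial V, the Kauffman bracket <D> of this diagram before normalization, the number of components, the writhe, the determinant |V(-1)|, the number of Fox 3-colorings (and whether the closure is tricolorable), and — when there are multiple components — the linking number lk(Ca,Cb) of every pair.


Jones polynomial: V(q) = q^-8 - 2q^-7 + q^-6 - 2q^-5 + 2q^-4 + q^-2
<D> = A^-10 + 2A^-2 - 2A^2 + A^6 - 2A^10 + A^14; writhe -6
components 1, writhe -6 (8 crossings)
3-colorings: 27 of 3^8, det 9 — tricolorable
note: the span of V is 6, forcing >= 6 crossings in any diagram


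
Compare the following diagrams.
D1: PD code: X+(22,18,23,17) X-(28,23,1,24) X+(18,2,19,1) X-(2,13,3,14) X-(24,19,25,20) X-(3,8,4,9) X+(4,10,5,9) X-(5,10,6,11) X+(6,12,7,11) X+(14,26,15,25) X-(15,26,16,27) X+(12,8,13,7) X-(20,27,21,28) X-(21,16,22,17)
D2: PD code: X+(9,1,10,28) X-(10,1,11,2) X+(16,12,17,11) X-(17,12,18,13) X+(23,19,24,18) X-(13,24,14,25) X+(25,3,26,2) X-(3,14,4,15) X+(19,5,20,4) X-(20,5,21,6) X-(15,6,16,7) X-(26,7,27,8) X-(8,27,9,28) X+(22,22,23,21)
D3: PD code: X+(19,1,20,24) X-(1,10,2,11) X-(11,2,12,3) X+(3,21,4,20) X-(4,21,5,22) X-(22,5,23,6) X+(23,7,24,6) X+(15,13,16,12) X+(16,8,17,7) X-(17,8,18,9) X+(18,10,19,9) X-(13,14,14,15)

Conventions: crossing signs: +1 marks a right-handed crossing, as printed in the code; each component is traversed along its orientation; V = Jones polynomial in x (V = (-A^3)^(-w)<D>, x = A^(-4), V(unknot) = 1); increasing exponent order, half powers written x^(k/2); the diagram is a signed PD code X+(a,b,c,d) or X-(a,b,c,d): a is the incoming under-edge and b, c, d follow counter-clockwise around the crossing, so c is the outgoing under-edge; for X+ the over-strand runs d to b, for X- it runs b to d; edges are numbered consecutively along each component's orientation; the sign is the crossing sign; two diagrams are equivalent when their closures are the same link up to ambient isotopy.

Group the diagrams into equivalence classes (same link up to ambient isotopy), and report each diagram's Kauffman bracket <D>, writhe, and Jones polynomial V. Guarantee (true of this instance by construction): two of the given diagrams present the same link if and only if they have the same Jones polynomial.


classes: {D1} | {D2} | {D3}
V(D1) = -x^-4 + x^-3 + x^-1  [14 crossings, <D> = A^-2 + A^6 - A^10, w = -2]
V(D2) = -x^-6 + x^-5 - x^-4 + 2x^-3 - x^-2 + x^-1  (w -2, c 14, <D> = A^-2 - A^2 + 2A^6 - A^10 + A^14 - A^18)
V(D3) = 1  [12 crossings, <D> = 1, w = 0]
note: 3 classes among 3 diagrams; unequal V(x) rules out equality


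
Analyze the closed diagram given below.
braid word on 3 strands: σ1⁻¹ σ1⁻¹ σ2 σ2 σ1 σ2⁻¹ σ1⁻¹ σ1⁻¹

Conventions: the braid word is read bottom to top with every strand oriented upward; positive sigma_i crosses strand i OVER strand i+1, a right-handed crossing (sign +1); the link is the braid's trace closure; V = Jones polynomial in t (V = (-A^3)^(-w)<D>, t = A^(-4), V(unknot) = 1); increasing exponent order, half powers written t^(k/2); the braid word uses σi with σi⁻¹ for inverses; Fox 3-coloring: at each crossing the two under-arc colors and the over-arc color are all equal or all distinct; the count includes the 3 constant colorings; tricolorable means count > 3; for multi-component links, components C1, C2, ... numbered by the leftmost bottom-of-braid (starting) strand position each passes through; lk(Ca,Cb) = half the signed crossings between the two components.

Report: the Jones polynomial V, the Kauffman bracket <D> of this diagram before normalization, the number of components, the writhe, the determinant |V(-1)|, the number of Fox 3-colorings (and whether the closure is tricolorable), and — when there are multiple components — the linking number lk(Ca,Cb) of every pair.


V = t^-5 - 2t^-4 + 2t^-3 - 2t^-2 + 2t^-1 - 1 + t
<D> = A^-10 - A^-6 + 2A^-2 - 2A^2 + 2A^6 - 2A^10 + A^14 (w = -2)
1 component over 8 crossings, w = -2
3 Fox colorings among 3^8, |V(-1)| = 11: not tricolorable
why: det 11 = |V(-1)|; not divisible by 3, so not tricolorable


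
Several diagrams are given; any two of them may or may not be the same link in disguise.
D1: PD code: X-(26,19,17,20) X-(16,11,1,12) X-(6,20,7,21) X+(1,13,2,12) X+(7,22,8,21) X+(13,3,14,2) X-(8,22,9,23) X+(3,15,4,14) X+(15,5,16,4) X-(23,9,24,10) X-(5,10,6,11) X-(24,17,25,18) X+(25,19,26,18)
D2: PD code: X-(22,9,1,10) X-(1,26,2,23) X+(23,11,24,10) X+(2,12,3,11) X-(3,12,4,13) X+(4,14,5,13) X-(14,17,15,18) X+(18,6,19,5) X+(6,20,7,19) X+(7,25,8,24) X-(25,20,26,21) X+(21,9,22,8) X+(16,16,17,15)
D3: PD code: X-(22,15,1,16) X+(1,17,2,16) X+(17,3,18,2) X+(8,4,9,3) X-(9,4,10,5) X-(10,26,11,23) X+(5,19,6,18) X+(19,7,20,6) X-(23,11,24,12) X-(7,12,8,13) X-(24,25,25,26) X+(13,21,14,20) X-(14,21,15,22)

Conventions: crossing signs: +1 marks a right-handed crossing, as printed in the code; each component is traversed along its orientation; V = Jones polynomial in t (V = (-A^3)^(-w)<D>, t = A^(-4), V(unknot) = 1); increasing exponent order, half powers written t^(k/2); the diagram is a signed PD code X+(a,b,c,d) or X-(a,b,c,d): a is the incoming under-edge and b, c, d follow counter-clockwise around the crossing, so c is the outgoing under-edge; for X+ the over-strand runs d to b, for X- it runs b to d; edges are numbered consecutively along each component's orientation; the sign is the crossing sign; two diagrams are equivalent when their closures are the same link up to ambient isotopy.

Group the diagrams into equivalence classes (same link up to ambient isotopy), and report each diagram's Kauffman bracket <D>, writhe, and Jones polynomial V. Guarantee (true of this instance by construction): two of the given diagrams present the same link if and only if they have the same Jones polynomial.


classes: {D1, D3} | {D2}
V(D1) = -t^(-3/2) - 2t^(1/2) + t^(3/2) - t^(5/2) + t^(7/2)  [13 crossings, <D> = -A^-17 + A^-13 - A^-9 + 2A^-5 + A^3, w = -1]
V(D2) = -2t^(1/2) + t^(3/2) - 2t^(5/2) + t^(7/2) - t^(9/2) + t^(11/2)  (w +3, c 13, <D> = -A^-13 + A^-9 - A^-5 + 2A^-1 - A^3 + 2A^7)
V(D3) = -t^(-3/2) - 2t^(1/2) + t^(3/2) - t^(5/2) + t^(7/2)  (w -1, c 13, <D> = -A^-17 + A^-13 - A^-9 + 2A^-5 + A^3)
insight: 2 values of V(t) split the 3 diagrams


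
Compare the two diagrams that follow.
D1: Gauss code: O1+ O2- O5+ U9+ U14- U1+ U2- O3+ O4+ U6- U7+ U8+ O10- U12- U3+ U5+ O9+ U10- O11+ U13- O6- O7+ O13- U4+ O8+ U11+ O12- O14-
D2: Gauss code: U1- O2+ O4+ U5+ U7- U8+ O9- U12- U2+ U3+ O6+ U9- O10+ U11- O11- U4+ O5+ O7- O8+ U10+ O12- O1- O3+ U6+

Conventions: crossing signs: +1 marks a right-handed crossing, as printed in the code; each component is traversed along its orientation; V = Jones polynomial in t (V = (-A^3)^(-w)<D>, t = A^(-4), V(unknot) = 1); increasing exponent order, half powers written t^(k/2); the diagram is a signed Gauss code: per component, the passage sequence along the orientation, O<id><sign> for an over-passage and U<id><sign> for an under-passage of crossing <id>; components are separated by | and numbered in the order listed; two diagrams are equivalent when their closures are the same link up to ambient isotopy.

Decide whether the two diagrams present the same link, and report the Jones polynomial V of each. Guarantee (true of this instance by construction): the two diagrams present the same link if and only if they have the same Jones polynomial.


equivalent: yes
V(D1) = t^-1 - 2 + 3t - 3t^2 + 4t^3 - 3t^4 + 2t^5 - t^6  (w +2, c 14, <D> = -A^-18 + 2A^-14 - 3A^-10 + 4A^-6 - 3A^-2 + 3A^2 - 2A^6 + A^10)
V(D2) = t^-1 - 2 + 3t - 3t^2 + 4t^3 - 3t^4 + 2t^5 - t^6  [12 crossings, <D> = -A^-18 + 2A^-14 - 3A^-10 + 4A^-6 - 3A^-2 + 3A^2 - 2A^6 + A^10, w = +2]
key observation: from 14 to 12 crossings by R-moves: one link, two diagrams


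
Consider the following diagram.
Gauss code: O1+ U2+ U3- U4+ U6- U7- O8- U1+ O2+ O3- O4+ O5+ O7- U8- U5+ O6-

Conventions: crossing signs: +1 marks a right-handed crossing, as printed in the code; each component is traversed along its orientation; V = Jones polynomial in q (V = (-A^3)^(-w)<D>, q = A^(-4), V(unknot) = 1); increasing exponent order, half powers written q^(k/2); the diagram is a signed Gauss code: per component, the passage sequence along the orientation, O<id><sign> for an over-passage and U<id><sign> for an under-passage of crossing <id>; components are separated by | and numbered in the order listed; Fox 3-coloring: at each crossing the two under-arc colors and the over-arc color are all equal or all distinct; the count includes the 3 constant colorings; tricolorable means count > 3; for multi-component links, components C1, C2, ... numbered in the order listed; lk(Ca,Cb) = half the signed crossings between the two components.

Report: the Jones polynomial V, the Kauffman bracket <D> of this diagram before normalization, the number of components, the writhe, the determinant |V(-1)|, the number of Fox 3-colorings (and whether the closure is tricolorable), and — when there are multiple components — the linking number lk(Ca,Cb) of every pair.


Jones polynomial: V(q) = q^-2 - q^-1 + 1 - q + q^2
<D> = A^-8 - A^-4 + 1 - A^4 + A^8; writhe 0
components 1, writhe 0 (8 crossings)
3-colorings: 3 of 3^8, det 5 — not tricolorable
note: det 5 = |V(-1)|; not divisible by 3, so not tricolorable


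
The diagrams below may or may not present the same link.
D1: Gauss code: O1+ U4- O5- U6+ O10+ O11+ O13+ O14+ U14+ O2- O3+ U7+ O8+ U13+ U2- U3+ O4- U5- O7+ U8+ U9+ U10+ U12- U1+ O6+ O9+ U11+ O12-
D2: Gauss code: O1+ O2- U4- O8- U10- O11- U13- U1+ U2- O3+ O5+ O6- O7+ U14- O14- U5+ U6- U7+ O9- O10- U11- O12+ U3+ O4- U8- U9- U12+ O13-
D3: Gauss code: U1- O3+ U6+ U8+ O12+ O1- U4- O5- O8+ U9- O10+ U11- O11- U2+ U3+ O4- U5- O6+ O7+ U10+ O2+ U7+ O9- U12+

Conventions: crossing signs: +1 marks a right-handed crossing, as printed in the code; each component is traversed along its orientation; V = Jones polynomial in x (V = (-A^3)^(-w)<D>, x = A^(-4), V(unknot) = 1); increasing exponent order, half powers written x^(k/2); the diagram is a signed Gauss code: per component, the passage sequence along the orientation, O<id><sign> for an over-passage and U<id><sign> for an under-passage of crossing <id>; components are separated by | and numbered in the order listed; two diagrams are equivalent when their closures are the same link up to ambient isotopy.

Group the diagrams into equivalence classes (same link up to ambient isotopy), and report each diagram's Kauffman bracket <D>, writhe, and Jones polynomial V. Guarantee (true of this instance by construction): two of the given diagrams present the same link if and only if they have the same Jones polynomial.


classes: {D1} | {D2} | {D3}
V(D1) = 2x - 2x^2 + 3x^3 - 3x^4 + 2x^5 - 2x^6 + x^7  [14 crossings, <D> = A^-10 - 2A^-6 + 2A^-2 - 3A^2 + 3A^6 - 2A^10 + 2A^14, w = +6]
V(D2) = -x^-6 + x^-5 - x^-4 + 2x^-3 - x^-2 + x^-1  [14 crossings, <D> = A^-8 - A^-4 + 2 - A^4 + A^8 - A^12, w = -4]
D3 (bracket -A^-10 + A^-6 + A^2; 12 crossings at w = +2): V = x + x^3 - x^4
note: V(x) takes 3 values over 3 diagrams, fixing the grouping


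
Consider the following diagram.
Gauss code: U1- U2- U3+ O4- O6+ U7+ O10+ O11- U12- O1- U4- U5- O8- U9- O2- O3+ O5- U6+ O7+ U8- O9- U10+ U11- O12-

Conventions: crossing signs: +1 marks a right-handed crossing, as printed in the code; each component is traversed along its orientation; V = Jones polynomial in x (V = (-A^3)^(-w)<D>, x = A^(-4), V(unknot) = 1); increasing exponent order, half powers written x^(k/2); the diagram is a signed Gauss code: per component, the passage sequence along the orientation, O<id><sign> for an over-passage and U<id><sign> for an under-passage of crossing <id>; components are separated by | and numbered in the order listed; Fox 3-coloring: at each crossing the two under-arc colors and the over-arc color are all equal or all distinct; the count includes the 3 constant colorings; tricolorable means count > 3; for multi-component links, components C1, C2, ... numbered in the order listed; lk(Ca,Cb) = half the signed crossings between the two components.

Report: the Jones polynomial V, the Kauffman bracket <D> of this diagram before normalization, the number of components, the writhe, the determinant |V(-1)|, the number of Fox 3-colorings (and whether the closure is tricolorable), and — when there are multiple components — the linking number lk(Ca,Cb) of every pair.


Jones polynomial: V(x) = x^-7 - 2x^-6 + 2x^-5 - 3x^-4 + 3x^-3 - 2x^-2 + 2x^-1
<D> = 2A^-8 - 2A^-4 + 3 - 3A^4 + 2A^8 - 2A^12 + A^16; writhe -4
components 1, writhe -4 (12 crossings)
3-colorings: 9 of 3^12, det 15 — tricolorable
note: |V(-1)| = 15: so tricolorable, since 3 divides 15


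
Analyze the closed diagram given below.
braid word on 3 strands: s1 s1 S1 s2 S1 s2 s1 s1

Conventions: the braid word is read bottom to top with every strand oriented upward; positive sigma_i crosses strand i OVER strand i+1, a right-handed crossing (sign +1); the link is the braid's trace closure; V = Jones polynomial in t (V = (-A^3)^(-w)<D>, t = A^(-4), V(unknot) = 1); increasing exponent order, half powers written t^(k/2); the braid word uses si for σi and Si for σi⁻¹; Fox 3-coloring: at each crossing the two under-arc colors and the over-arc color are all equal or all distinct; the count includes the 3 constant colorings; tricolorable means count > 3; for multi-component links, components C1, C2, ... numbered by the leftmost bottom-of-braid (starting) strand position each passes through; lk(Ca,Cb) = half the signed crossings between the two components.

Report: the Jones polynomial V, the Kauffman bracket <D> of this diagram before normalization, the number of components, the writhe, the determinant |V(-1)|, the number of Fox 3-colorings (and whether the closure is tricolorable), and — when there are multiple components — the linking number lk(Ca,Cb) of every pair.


V(t) = t - t^2 + 2t^3 - t^4 + t^5 - t^6
bracket: -A^-12 + A^-8 - A^-4 + 2 - A^4 + A^8, w = +4
1 component, writhe +4, over 8 crossings
det 7, colorings 3 of 3^8 — not tricolorable
observation: inverse pairs cancel, leaving σ1 σ2 σ1⁻¹ σ2 σ1 σ1


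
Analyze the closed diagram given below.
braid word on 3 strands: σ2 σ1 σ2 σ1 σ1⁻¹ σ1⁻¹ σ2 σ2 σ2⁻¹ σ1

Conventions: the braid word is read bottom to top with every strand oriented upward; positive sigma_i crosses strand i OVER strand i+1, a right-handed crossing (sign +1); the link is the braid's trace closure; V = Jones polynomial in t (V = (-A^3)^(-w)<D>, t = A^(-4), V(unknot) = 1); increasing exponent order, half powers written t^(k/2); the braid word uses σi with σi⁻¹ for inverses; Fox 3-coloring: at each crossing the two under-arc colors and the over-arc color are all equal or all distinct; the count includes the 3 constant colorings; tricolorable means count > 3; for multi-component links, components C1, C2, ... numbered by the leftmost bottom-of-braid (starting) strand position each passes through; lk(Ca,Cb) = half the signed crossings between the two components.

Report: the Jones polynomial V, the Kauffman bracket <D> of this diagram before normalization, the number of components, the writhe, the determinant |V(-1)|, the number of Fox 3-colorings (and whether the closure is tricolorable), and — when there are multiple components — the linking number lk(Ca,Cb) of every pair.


V(t) = t + 2t^3 + t^5
bracket: A^-8 + 2 + A^8, w = +4
3 components, writhe +4, over 10 crossings
lk(C1,C2) = +1
linking number lk(C1,C3) = +1
lk(C2,C3): 0
det 4, colorings 3 of 3^10 — not tricolorable
observation: summing lk over 3 pairs gives +2


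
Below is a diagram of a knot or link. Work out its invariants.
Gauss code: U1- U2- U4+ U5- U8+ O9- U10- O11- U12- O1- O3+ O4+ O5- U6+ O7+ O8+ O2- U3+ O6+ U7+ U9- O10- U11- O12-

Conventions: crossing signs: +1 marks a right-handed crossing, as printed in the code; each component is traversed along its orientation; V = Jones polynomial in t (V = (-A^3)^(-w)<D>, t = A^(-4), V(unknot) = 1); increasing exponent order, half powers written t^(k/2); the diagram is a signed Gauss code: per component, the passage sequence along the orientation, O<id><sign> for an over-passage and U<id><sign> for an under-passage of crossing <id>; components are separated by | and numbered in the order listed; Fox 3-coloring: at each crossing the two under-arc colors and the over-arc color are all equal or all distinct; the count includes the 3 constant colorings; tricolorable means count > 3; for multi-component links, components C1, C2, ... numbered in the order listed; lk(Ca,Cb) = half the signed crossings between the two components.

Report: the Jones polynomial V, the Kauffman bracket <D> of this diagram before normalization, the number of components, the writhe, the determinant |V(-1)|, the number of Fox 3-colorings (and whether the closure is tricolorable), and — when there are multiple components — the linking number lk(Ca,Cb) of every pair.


V(t) = -t^-6 + t^-5 - 2t^-4 + 3t^-3 - 2t^-2 + 3t^-1 - 1 + t - t^2
bracket: -A^-14 + A^-10 - A^-6 + 3A^-2 - 2A^2 + 3A^6 - 2A^10 + A^14 - A^18, w = -2
1 component, writhe -2, over 12 crossings
det 15, colorings 9 of 3^12 — tricolorable
observation: the span of V is 8, forcing >= 8 crossings in any diagram


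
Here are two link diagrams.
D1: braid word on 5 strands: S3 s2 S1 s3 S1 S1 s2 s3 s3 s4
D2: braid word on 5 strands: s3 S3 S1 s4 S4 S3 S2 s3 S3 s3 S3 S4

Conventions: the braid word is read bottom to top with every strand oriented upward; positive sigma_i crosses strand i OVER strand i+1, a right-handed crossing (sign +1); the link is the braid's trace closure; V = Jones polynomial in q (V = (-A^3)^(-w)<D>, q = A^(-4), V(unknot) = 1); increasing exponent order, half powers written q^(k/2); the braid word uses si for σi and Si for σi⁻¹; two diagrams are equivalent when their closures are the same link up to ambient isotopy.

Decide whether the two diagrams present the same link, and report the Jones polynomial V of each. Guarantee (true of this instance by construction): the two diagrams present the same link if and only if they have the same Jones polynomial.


equivalent: no
V(D1) = -q^-3 + q^-2 - q^-1 + 3 - q + q^2 - q^3  (w +2, c 10, <D> = -A^-6 + A^-2 - A^2 + 3A^6 - A^10 + A^14 - A^18)
V(D2) = 1  [12 crossings, <D> = A^-12, w = -4]
key observation: 2 classes among 2 diagrams; unequal V(q) rules out equality


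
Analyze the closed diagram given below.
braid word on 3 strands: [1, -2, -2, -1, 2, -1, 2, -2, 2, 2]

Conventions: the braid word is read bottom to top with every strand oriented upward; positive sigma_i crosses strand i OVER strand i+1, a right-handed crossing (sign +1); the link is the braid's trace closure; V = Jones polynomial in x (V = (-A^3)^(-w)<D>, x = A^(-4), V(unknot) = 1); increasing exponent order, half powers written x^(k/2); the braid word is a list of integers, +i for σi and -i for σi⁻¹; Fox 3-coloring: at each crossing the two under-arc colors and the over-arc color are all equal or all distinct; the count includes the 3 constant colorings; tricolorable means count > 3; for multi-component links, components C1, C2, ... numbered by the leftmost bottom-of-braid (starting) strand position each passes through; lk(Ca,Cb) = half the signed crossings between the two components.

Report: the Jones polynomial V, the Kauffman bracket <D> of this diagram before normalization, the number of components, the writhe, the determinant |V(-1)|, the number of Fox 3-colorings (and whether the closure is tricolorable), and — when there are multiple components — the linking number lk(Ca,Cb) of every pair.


V = -x^-3 + 2x^-2 - 2x^-1 + 3 - 2x + 2x^2 - x^3
<D> = -A^-12 + 2A^-8 - 2A^-4 + 3 - 2A^4 + 2A^8 - A^12 (w = 0)
1 component over 10 crossings, w = 0
3 Fox colorings among 3^10, |V(-1)| = 13: not tricolorable
why: V is palindromic (span 6, det 13): x -> 1/x fixes it; necessary, not sufficient, for amphichirality


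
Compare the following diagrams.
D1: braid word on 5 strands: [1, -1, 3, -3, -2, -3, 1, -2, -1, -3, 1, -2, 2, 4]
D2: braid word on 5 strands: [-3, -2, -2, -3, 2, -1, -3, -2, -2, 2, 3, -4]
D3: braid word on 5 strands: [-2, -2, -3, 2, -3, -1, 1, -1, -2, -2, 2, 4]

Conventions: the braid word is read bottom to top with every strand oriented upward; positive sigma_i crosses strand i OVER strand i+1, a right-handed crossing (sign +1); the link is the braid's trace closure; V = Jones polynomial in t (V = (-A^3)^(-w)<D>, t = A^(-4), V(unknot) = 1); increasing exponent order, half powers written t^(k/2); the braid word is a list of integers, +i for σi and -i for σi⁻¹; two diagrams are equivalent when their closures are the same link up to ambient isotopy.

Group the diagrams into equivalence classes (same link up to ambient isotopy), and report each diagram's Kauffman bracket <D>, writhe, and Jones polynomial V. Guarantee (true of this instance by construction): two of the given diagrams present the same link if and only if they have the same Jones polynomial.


equivalence classes: {D1} | {D2, D3}
D1 (bracket A^-2 + A^6 - A^10; 14 crossings at w = -2): V = -t^-4 + t^-3 + t^-1
V(D2) = -t^-6 + t^-5 - t^-4 + 2t^-3 - t^-2 + t^-1  [12 crossings, <D> = A^-14 - A^-10 + 2A^-6 - A^-2 + A^2 - A^6, w = -6]
D3 (bracket A^-8 - A^-4 + 2 - A^4 + A^8 - A^12; 12 crossings at w = -4): V = -t^-6 + t^-5 - t^-4 + 2t^-3 - t^-2 + t^-1
key observation: 2 values of V(t) split the 3 diagrams


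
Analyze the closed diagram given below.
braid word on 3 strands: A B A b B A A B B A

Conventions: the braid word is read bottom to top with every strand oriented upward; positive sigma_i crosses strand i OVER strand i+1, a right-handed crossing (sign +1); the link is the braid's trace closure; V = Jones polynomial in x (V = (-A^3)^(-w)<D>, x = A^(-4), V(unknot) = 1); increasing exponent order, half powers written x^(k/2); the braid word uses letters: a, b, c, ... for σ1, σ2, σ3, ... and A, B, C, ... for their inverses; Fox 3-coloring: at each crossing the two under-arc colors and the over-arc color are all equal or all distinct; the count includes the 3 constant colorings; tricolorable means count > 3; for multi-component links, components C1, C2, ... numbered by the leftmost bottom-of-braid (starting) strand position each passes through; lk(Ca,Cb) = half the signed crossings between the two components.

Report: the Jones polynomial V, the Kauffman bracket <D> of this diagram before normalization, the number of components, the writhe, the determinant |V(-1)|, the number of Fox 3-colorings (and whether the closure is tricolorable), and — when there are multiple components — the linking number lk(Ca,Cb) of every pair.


V = -x^-8 + x^-5 + x^-3
<D> = A^-12 + A^-4 - A^8 (w = -8)
1 component over 10 crossings, w = -8
9 Fox colorings among 3^10, |V(-1)| = 3: tricolorable
why: w = -8 (over 10 crossings) is diagram-only; (-A^3)^(8) removes it from V


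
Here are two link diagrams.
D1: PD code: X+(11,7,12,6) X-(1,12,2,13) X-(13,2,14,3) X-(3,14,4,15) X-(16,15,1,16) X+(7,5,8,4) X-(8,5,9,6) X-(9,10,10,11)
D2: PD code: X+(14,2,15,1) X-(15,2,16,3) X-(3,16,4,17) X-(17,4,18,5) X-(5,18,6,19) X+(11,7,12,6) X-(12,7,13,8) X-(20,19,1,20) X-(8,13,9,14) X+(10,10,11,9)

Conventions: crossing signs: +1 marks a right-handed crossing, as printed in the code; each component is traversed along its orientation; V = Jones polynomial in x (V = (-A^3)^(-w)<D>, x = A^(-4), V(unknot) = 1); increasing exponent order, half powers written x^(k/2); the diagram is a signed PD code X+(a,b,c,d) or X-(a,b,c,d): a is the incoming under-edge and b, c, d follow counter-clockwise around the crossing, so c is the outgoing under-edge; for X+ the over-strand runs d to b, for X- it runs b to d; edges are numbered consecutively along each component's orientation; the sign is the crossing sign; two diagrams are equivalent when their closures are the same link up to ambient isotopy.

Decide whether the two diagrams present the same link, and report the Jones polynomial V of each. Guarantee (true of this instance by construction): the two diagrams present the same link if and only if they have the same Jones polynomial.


equivalent: yes
V(D1) = -x^-4 + x^-3 + x^-1  (w -4, c 8, <D> = A^-8 + 1 - A^4)
V(D2) = -x^-4 + x^-3 + x^-1  [10 crossings, <D> = A^-8 + 1 - A^4, w = -4]
key observation: Reidemeister moves carry D1 (8 crossings) to D2 (10)


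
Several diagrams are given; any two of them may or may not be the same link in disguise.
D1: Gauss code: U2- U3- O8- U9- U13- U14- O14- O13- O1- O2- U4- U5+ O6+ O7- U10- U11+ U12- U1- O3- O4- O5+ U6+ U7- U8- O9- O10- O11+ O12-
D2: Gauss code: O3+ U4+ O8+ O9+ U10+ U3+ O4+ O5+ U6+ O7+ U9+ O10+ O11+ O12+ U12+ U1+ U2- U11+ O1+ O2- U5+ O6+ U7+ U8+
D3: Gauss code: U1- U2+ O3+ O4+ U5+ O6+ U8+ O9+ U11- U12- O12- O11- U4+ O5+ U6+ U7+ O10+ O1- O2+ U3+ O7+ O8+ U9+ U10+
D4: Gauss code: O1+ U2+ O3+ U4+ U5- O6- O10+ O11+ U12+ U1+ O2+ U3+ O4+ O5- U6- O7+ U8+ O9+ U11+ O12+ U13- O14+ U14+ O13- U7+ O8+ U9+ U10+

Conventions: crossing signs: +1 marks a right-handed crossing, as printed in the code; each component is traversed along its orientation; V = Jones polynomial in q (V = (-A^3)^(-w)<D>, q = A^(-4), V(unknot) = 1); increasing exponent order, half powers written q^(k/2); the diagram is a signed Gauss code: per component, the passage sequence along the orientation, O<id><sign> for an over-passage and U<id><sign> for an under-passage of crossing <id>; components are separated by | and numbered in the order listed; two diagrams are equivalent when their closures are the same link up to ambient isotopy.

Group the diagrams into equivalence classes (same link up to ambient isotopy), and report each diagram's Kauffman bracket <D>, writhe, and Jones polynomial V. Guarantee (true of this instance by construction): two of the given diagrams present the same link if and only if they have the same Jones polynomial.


equivalence classes: {D1} | {D2, D3, D4}
D1 (bracket A^-16 + A^-8 - A^-4 + 1 - A^4; 14 crossings at w = -8): V = -q^-7 + q^-6 - q^-5 + q^-4 + q^-2
D2 (bracket -A^-2 + A^10 + A^18; 12 crossings at w = +10): V = q^3 + q^5 - q^8
D3 (bracket -A^-14 + A^-2 + A^6; 12 crossings at w = +6): V = q^3 + q^5 - q^8
D4 (bracket -A^-8 + A^4 + A^12; 14 crossings at w = +8): V = q^3 + q^5 - q^8
observation: comparing 4 Jones polynomials yields 2 groups


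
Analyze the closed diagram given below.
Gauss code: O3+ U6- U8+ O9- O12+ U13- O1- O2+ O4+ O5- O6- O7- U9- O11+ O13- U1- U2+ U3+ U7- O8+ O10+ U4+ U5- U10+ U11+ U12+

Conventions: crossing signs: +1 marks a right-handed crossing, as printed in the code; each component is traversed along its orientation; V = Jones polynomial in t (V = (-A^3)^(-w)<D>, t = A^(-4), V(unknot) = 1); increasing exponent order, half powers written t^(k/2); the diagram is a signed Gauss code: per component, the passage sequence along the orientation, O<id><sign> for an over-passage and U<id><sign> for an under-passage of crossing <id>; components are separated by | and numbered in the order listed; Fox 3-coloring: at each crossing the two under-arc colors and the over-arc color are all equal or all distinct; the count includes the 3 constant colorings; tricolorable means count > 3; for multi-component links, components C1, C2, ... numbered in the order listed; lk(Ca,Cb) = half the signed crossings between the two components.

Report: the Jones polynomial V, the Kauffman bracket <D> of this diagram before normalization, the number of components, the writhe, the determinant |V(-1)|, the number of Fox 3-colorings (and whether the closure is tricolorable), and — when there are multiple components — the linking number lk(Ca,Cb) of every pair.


Jones polynomial: V(t) = -t^-3 + t^-2 - t^-1 + 3 - t + t^2 - t^3
<D> = A^-9 - A^-5 + A^-1 - 3A^3 + A^7 - A^11 + A^15; writhe +1
components 1, writhe +1 (13 crossings)
3-colorings: 27 of 3^13, det 9 — tricolorable
note: palindromic: swapping t for 1/t fixes V


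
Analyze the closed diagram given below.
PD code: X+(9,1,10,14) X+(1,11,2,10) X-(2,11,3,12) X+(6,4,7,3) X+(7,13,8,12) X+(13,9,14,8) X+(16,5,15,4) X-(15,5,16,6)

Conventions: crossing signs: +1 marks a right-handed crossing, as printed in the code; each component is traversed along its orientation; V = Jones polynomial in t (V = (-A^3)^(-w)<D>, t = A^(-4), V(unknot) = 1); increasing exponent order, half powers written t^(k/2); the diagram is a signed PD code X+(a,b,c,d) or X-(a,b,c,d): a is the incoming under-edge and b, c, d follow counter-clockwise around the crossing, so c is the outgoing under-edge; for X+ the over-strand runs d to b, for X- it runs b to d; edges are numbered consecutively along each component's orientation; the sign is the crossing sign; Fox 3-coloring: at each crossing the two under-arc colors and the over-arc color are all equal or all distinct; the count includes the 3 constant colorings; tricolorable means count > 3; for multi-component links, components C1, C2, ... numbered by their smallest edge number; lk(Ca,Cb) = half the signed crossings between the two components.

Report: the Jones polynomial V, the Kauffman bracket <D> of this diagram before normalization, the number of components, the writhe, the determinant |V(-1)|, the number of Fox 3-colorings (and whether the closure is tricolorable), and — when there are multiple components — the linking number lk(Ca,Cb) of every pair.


Jones polynomial: V(t) = -t^(1/2) - t^(3/2) - t^(5/2) + t^(9/2)
<D> = A^-6 - A^2 - A^6 - A^10; writhe +4
components 2, writhe +4 (8 crossings)
linking number lk(C1,C2) = 0
3-colorings: 27 of 3^8, det 0 — tricolorable
note: w = +4 shifts under R1 moves; the (-A^3)^(-4) factor cancels that in V


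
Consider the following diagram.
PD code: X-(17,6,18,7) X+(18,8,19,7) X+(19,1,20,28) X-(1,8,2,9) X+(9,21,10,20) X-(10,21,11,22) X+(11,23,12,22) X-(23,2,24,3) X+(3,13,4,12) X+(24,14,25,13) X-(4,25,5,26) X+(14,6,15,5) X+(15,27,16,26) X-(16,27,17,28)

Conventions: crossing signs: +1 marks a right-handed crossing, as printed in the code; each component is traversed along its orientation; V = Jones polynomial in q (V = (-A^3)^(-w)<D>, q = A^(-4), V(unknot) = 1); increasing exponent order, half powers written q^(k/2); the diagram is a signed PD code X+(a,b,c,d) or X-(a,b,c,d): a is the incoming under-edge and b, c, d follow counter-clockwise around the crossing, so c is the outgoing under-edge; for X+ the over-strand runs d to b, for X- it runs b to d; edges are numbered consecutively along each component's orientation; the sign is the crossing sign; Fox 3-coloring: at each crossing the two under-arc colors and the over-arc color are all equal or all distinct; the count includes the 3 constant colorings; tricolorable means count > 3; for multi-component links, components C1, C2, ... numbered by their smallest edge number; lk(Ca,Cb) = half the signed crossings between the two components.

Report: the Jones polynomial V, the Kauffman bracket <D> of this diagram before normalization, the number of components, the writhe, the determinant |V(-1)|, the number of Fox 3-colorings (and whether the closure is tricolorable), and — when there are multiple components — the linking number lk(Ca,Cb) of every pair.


Jones polynomial: V(q) = -q^-1 + 2 - q + 2q^2 - q^3 + q^4 - q^5
<D> = -A^-14 + A^-10 - A^-6 + 2A^-2 - A^2 + 2A^6 - A^10; writhe +2
components 1, writhe +2 (14 crossings)
3-colorings: 9 of 3^14, det 9 — tricolorable
note: V spans 6 powers of q: at least 6 crossings in any diagram


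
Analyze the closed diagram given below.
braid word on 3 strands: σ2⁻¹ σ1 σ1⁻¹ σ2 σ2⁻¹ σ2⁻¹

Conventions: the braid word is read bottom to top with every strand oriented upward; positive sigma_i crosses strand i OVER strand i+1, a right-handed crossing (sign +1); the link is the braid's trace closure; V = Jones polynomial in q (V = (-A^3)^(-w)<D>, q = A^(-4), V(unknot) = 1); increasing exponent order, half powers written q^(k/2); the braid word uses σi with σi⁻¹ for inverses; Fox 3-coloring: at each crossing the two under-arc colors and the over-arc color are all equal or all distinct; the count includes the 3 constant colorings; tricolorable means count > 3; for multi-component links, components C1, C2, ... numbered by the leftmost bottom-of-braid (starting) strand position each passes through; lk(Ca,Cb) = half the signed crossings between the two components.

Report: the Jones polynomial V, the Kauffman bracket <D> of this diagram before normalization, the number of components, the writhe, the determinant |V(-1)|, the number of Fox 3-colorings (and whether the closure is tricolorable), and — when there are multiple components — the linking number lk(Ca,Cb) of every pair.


V(q) = q^-3 + q^-2 + q^-1 + 1
bracket: A^-6 + A^-2 + A^2 + A^6, w = -2
3 components, writhe -2, over 6 crossings
lk(C1,C2) = 0
linking number lk(C1,C3) = 0
lk(C2,C3): -1
det 0, colorings 9 of 3^7 — tricolorable
observation: inverse pairs cancel, leaving σ2⁻¹ σ2⁻¹


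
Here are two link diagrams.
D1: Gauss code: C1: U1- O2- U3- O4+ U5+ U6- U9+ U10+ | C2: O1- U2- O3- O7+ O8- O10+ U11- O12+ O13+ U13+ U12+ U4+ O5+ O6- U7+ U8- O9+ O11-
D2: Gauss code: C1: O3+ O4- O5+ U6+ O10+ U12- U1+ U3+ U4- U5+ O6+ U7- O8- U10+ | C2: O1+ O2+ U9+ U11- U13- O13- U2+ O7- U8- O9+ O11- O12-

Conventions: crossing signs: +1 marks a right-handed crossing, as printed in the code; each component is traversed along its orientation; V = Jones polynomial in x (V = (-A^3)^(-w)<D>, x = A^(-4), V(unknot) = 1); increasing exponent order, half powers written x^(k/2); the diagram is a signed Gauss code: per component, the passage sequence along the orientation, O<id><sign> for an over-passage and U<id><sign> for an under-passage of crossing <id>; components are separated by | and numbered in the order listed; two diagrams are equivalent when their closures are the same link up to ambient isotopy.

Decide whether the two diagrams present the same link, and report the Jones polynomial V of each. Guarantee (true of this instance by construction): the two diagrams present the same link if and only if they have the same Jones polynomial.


same link: no
V(D1) = x^(-7/2) - 2x^(-5/2) + x^(-3/2) - 2x^(-1/2) + x^(1/2) - x^(3/2)  [13 crossings, <D> = A^-3 - A + 2A^5 - A^9 + 2A^13 - A^17, w = +1]
V(D2) = -x^(-3/2) - 2x^(1/2) + x^(3/2) - x^(5/2) + x^(7/2)  (w +1, c 13, <D> = -A^-11 + A^-7 - A^-3 + 2A + A^9)
note: 2 classes among 2 diagrams; unequal V(x) rules out equality


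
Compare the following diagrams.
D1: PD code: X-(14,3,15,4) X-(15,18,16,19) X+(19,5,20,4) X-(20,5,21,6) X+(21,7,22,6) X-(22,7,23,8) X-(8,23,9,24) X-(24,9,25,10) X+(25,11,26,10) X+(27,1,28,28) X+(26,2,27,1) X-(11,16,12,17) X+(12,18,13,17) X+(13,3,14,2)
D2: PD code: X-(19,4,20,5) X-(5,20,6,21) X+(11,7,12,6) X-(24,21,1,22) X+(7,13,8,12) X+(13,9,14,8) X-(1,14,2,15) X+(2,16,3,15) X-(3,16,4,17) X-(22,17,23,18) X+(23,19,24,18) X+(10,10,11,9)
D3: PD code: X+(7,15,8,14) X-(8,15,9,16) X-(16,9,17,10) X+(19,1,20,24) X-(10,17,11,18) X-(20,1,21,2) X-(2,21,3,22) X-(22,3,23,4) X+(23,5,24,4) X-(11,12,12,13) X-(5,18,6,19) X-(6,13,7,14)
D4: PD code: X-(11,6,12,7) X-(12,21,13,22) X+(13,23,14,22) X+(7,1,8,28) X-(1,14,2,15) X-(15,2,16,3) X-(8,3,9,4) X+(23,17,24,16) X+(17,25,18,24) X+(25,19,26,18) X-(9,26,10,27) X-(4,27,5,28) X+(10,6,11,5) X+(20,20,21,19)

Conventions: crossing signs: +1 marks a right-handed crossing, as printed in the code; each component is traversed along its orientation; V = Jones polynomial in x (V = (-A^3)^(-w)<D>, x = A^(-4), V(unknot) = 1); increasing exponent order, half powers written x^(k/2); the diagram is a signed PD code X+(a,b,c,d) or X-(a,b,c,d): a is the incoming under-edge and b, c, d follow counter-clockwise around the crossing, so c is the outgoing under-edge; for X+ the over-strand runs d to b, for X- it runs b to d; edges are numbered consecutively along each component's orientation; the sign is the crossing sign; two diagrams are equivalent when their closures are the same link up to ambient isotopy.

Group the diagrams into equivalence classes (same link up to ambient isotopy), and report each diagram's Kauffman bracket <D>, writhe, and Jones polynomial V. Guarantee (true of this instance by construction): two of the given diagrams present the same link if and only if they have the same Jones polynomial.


equivalence classes: {D1} | {D2, D4} | {D3}
D1 (bracket 1; 14 crossings at w = 0): V = 1
D2 (bracket -A^-12 + A^-8 - A^-4 + 3 - A^4 + A^8 - A^12; 12 crossings at w = 0): V = -x^-3 + x^-2 - x^-1 + 3 - x + x^2 - x^3
V(D3) = -x^-4 + x^-3 + x^-1  (w -6, c 12, <D> = A^-14 + A^-6 - A^-2)
V(D4) = -x^-3 + x^-2 - x^-1 + 3 - x + x^2 - x^3  [14 crossings, <D> = -A^-12 + A^-8 - A^-4 + 3 - A^4 + A^8 - A^12, w = 0]
key observation: 3 classes among 4 diagrams; unequal V(x) rules out equality


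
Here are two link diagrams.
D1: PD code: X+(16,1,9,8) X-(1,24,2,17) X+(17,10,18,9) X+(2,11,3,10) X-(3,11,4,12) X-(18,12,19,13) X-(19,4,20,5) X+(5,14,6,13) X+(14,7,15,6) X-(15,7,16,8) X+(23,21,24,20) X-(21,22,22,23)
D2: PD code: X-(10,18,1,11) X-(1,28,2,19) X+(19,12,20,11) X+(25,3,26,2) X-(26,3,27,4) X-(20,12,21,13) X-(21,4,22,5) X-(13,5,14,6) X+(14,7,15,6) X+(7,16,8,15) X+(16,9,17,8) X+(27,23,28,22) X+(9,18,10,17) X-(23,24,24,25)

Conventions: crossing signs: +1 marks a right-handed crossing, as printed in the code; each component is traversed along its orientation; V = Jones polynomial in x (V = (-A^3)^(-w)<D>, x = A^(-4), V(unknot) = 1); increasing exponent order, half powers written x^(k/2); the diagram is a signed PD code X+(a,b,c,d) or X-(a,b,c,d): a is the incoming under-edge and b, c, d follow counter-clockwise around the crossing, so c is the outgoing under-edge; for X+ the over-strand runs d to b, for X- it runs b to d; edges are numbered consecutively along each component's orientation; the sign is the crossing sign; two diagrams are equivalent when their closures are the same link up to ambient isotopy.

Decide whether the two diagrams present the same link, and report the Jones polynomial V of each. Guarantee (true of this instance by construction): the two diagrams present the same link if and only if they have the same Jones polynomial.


same link: yes
V(D1) = x^-2 + 2 + x^2  [12 crossings, <D> = A^-8 + 2 + A^8, w = 0]
D2 (bracket A^-8 + 2 + A^8; 14 crossings at w = 0): V = x^-2 + 2 + x^2
note: from 12 to 14 crossings by R-moves: one link, two diagrams


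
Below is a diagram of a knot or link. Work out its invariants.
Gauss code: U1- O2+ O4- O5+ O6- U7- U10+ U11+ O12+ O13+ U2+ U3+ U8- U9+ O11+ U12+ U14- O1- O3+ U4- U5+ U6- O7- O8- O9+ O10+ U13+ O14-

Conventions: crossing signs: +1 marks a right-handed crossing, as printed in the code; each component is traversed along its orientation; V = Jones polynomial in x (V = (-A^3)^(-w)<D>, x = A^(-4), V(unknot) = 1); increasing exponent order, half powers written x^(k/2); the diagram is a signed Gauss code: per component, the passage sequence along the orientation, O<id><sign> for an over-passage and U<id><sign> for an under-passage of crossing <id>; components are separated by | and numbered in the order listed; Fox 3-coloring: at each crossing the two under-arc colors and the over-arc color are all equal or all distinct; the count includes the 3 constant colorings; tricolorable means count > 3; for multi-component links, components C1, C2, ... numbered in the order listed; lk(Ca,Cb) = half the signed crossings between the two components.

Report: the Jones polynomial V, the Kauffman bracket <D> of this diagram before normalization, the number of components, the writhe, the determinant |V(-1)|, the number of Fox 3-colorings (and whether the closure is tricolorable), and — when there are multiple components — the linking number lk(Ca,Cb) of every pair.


V = -x^-1 + 2 - x + 2x^2 - x^3 + x^4 - x^5
<D> = -A^-14 + A^-10 - A^-6 + 2A^-2 - A^2 + 2A^6 - A^10 (w = +2)
1 component over 14 crossings, w = +2
9 Fox colorings among 3^14, |V(-1)| = 9: tricolorable
why: the span of V is 6, forcing >= 6 crossings in any diagram
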